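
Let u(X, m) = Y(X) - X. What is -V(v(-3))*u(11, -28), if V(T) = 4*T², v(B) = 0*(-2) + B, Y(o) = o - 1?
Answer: 36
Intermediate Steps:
Y(o) = -1 + o
v(B) = B (v(B) = 0 + B = B)
u(X, m) = -1 (u(X, m) = (-1 + X) - X = -1)
-V(v(-3))*u(11, -28) = -4*(-3)²*(-1) = -4*9*(-1) = -36*(-1) = -1*(-36) = 36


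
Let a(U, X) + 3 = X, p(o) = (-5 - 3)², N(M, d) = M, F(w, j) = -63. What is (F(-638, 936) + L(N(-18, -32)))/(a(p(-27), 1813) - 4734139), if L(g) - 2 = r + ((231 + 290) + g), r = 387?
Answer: -829/4732329 ≈ -0.00017518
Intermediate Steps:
p(o) = 64 (p(o) = (-8)² = 64)
a(U, X) = -3 + X
L(g) = 910 + g (L(g) = 2 + (387 + ((231 + 290) + g)) = 2 + (387 + (521 + g)) = 2 + (908 + g) = 910 + g)
(F(-638, 936) + L(N(-18, -32)))/(a(p(-27), 1813) - 4734139) = (-63 + (910 - 18))/((-3 + 1813) - 4734139) = (-63 + 892)/(1810 - 4734139) = 829/(-4732329) = 829*(-1/4732329) = -829/4732329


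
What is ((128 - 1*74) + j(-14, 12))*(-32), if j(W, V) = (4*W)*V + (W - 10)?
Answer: 20544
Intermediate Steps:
j(W, V) = -10 + W + 4*V*W (j(W, V) = 4*V*W + (-10 + W) = -10 + W + 4*V*W)
((128 - 1*74) + j(-14, 12))*(-32) = ((128 - 1*74) + (-10 - 14 + 4*12*(-14)))*(-32) = ((128 - 74) + (-10 - 14 - 672))*(-32) = (54 - 696)*(-32) = -642*(-32) = 20544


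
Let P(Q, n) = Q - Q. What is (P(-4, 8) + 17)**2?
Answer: 289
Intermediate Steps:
P(Q, n) = 0
(P(-4, 8) + 17)**2 = (0 + 17)**2 = 17**2 = 289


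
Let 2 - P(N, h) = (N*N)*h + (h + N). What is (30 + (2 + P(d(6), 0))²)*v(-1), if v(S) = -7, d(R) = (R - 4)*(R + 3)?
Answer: -1582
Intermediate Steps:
d(R) = (-4 + R)*(3 + R)
P(N, h) = 2 - N - h - h*N² (P(N, h) = 2 - ((N*N)*h + (h + N)) = 2 - (N²*h + (N + h)) = 2 - (h*N² + (N + h)) = 2 - (N + h + h*N²) = 2 + (-N - h - h*N²) = 2 - N - h - h*N²)
(30 + (2 + P(d(6), 0))²)*v(-1) = (30 + (2 + (2 - (-12 + 6² - 1*6) - 1*0 - 1*0*(-12 + 6² - 1*6)²))²)*(-7) = (30 + (2 + (2 - (-12 + 36 - 6) + 0 - 1*0*(-12 + 36 - 6)²))²)*(-7) = (30 + (2 + (2 - 1*18 + 0 - 1*0*18²))²)*(-7) = (30 + (2 + (2 - 18 + 0 - 1*0*324))²)*(-7) = (30 + (2 + (2 - 18 + 0 + 0))²)*(-7) = (30 + (2 - 16)²)*(-7) = (30 + (-14)²)*(-7) = (30 + 196)*(-7) = 226*(-7) = -1582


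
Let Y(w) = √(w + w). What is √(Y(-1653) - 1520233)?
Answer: √(-1520233 + I*√3306) ≈ 0.02 + 1233.0*I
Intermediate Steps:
Y(w) = √2*√w (Y(w) = √(2*w) = √2*√w)
√(Y(-1653) - 1520233) = √(√2*√(-1653) - 1520233) = √(√2*(I*√1653) - 1520233) = √(I*√3306 - 1520233) = √(-1520233 + I*√3306)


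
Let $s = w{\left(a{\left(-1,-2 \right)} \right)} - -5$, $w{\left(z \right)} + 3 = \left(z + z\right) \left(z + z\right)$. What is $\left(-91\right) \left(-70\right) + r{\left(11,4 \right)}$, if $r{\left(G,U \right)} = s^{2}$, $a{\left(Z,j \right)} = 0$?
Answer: $6374$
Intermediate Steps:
$w{\left(z \right)} = -3 + 4 z^{2}$ ($w{\left(z \right)} = -3 + \left(z + z\right) \left(z + z\right) = -3 + 2 z 2 z = -3 + 4 z^{2}$)
$s = 2$ ($s = \left(-3 + 4 \cdot 0^{2}\right) - -5 = \left(-3 + 4 \cdot 0\right) + 5 = \left(-3 + 0\right) + 5 = -3 + 5 = 2$)
$r{\left(G,U \right)} = 4$ ($r{\left(G,U \right)} = 2^{2} = 4$)
$\left(-91\right) \left(-70\right) + r{\left(11,4 \right)} = \left(-91\right) \left(-70\right) + 4 = 6370 + 4 = 6374$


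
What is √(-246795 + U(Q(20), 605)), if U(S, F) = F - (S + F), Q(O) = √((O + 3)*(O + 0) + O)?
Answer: √(-246795 - 4*√30) ≈ 496.81*I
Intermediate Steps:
Q(O) = √(O + O*(3 + O)) (Q(O) = √((3 + O)*O + O) = √(O*(3 + O) + O) = √(O + O*(3 + O)))
U(S, F) = -S (U(S, F) = F - (F + S) = F + (-F - S) = -S)
√(-246795 + U(Q(20), 605)) = √(-246795 - √(20*(4 + 20))) = √(-246795 - √(20*24)) = √(-246795 - √480) = √(-246795 - 4*√30)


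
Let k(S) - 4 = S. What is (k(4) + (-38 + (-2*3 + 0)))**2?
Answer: 1296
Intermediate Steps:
k(S) = 4 + S
(k(4) + (-38 + (-2*3 + 0)))**2 = ((4 + 4) + (-38 + (-2*3 + 0)))**2 = (8 + (-38 + (-6 + 0)))**2 = (8 + (-38 - 6))**2 = (8 - 44)**2 = (-36)**2 = 1296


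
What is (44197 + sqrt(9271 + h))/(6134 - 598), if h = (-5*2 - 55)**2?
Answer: 44197/5536 + sqrt(3374)/2768 ≈ 8.0045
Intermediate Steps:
h = 4225 (h = (-10 - 55)**2 = (-65)**2 = 4225)
(44197 + sqrt(9271 + h))/(6134 - 598) = (44197 + sqrt(9271 + 4225))/(6134 - 598) = (44197 + sqrt(13496))/5536 = (44197 + 2*sqrt(3374))*(1/5536) = 44197/5536 + sqrt(3374)/2768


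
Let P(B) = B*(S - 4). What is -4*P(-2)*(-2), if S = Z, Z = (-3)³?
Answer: 496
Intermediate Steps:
Z = -27
S = -27
P(B) = -31*B (P(B) = B*(-27 - 4) = B*(-31) = -31*B)
-4*P(-2)*(-2) = -(-124)*(-2)*(-2) = -4*62*(-2) = -248*(-2) = 496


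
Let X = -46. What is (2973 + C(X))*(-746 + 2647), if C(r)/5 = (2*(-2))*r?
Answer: 7400593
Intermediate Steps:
C(r) = -20*r (C(r) = 5*((2*(-2))*r) = 5*(-4*r) = -20*r)
(2973 + C(X))*(-746 + 2647) = (2973 - 20*(-46))*(-746 + 2647) = (2973 + 920)*1901 = 3893*1901 = 7400593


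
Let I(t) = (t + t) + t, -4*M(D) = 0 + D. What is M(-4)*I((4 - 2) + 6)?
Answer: 24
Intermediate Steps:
M(D) = -D/4 (M(D) = -(0 + D)/4 = -D/4)
I(t) = 3*t (I(t) = 2*t + t = 3*t)
M(-4)*I((4 - 2) + 6) = (-¼*(-4))*(3*((4 - 2) + 6)) = 1*(3*(2 + 6)) = 1*(3*8) = 1*24 = 24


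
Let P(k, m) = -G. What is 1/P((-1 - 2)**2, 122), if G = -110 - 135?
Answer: 1/245 ≈ 0.0040816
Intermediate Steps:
G = -245
P(k, m) = 245 (P(k, m) = -1*(-245) = 245)
1/P((-1 - 2)**2, 122) = 1/245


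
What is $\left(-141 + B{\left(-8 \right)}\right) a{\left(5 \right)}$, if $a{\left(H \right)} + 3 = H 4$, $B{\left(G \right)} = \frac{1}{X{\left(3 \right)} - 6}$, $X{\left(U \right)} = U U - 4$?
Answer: $-2414$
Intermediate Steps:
$X{\left(U \right)} = -4 + U^{2}$ ($X{\left(U \right)} = U^{2} - 4 = -4 + U^{2}$)
$B{\left(G \right)} = -1$ ($B{\left(G \right)} = \frac{1}{\left(-4 + 3^{2}\right) - 6} = \frac{1}{\left(-4 + 9\right) - 6} = \frac{1}{5 - 6} = \frac{1}{-1} = -1$)
$a{\left(H \right)} = -3 + 4 H$ ($a{\left(H \right)} = -3 + H 4 = -3 + 4 H$)
$\left(-141 + B{\left(-8 \right)}\right) a{\left(5 \right)} = \left(-141 - 1\right) \left(-3 + 4 \cdot 5\right) = - 142 \left(-3 + 20\right) = \left(-142\right) 17 = -2414$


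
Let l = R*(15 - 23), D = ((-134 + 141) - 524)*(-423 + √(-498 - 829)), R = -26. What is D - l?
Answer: 218483 - 517*I*√1327 ≈ 2.1848e+5 - 18833.0*I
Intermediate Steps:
D = 218691 - 517*I*√1327 (D = (7 - 524)*(-423 + √(-1327)) = -517*(-423 + I*√1327) = 218691 - 517*I*√1327 ≈ 2.1869e+5 - 18833.0*I)
l = 208 (l = -26*(15 - 23) = -26*(-8) = 208)
D - l = (218691 - 517*I*√1327) - 1*208 = (218691 - 517*I*√1327) - 208 = 218483 - 517*I*√1327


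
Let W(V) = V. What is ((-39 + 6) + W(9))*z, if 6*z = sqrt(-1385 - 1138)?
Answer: -116*I*sqrt(3) ≈ -200.92*I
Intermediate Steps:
z = 29*I*sqrt(3)/6 (z = sqrt(-1385 - 1138)/6 = sqrt(-2523)/6 = (29*I*sqrt(3))/6 = 29*I*sqrt(3)/6 ≈ 8.3716*I)
((-39 + 6) + W(9))*z = ((-39 + 6) + 9)*(29*I*sqrt(3)/6) = (-33 + 9)*(29*I*sqrt(3)/6) = -116*I*sqrt(3)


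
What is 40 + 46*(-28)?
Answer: -1248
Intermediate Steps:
40 + 46*(-28) = 40 - 1288 = -1248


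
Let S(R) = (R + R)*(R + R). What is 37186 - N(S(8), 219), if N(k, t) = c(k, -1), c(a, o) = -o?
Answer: 37185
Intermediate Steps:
S(R) = 4*R**2 (S(R) = (2*R)*(2*R) = 4*R**2)
N(k, t) = 1 (N(k, t) = -1*(-1) = 1)
37186 - N(S(8), 219) = 37186 - 1*1 = 37186 - 1 = 37185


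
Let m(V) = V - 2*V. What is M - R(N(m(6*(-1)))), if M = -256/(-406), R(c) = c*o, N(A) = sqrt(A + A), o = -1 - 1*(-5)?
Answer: 128/203 - 8*sqrt(3) ≈ -13.226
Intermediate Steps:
o = 4 (o = -1 + 5 = 4)
m(V) = -V
N(A) = sqrt(2)*sqrt(A) (N(A) = sqrt(2*A) = sqrt(2)*sqrt(A))
R(c) = 4*c (R(c) = c*4 = 4*c)
M = 128/203 (M = -256*(-1/406) = 128/203 ≈ 0.63054)
M - R(N(m(6*(-1)))) = 128/203 - 4*sqrt(2)*sqrt(-6*(-1)) = 128/203 - 4*sqrt(2)*sqrt(-1*(-6)) = 128/203 - 4*sqrt(2)*sqrt(6) = 128/203 - 4*2*sqrt(3) = 128/203 - 8*sqrt(3)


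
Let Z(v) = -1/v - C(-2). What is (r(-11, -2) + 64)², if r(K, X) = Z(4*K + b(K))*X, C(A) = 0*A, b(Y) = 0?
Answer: 1979649/484 ≈ 4090.2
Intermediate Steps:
C(A) = 0
Z(v) = -1/v (Z(v) = -1/v - 1*0 = -1/v + 0 = -1/v)
r(K, X) = -X/(4*K) (r(K, X) = (-1/(4*K + 0))*X = (-1/(4*K))*X = -X/(4*K))
(r(-11, -2) + 64)² = (-¼*(-2)/(-11) + 64)² = (-¼*(-2)*(-1/11) + 64)² = (-1/22 + 64)² = (1407/22)² = 1979649/484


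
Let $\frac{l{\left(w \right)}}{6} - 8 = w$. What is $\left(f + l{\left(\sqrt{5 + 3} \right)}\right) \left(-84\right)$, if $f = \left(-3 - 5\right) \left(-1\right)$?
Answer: $-4704 - 1008 \sqrt{2} \approx -6129.5$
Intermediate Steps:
$l{\left(w \right)} = 48 + 6 w$
$f = 8$ ($f = \left(-8\right) \left(-1\right) = 8$)
$\left(f + l{\left(\sqrt{5 + 3} \right)}\right) \left(-84\right) = \left(8 + \left(48 + 6 \sqrt{5 + 3}\right)\right) \left(-84\right) = \left(8 + \left(48 + 6 \sqrt{8}\right)\right) \left(-84\right) = \left(8 + \left(48 + 6 \cdot 2 \sqrt{2}\right)\right) \left(-84\right) = \left(8 + \left(48 + 12 \sqrt{2}\right)\right) \left(-84\right) = \left(56 + 12 \sqrt{2}\right) \left(-84\right) = -4704 - 1008 \sqrt{2}$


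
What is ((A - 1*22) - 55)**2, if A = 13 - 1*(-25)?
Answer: 1521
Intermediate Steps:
A = 38 (A = 13 + 25 = 38)
((A - 1*22) - 55)**2 = ((38 - 1*22) - 55)**2 = ((38 - 22) - 55)**2 = (16 - 55)**2 = (-39)**2 = 1521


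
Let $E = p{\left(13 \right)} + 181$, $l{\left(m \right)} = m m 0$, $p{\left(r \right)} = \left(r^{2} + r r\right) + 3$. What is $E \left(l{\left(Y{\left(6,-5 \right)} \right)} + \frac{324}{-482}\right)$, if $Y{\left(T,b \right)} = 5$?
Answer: $- \frac{84564}{241} \approx -350.89$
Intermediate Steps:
$p{\left(r \right)} = 3 + 2 r^{2}$ ($p{\left(r \right)} = \left(r^{2} + r^{2}\right) + 3 = 2 r^{2} + 3 = 3 + 2 r^{2}$)
$l{\left(m \right)} = 0$ ($l{\left(m \right)} = m^{2} \cdot 0 = 0$)
$E = 522$ ($E = \left(3 + 2 \cdot 13^{2}\right) + 181 = \left(3 + 2 \cdot 169\right) + 181 = \left(3 + 338\right) + 181 = 341 + 181 = 522$)
$E \left(l{\left(Y{\left(6,-5 \right)} \right)} + \frac{324}{-482}\right) = 522 \left(0 + \frac{324}{-482}\right) = 522 \left(0 + 324 \left(- \frac{1}{482}\right)\right) = 522 \left(0 - \frac{162}{241}\right) = 522 \left(- \frac{162}{241}\right) = - \frac{84564}{241}$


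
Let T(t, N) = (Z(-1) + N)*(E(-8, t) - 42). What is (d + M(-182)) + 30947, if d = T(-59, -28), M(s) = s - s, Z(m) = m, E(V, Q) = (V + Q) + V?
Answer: 34340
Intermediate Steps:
E(V, Q) = Q + 2*V (E(V, Q) = (Q + V) + V = Q + 2*V)
T(t, N) = (-1 + N)*(-58 + t) (T(t, N) = (-1 + N)*((t + 2*(-8)) - 42) = (-1 + N)*((t - 16) - 42) = (-1 + N)*((-16 + t) - 42) = (-1 + N)*(-58 + t))
M(s) = 0
d = 3393 (d = 58 - 1*(-59) - 58*(-28) - 28*(-59) = 58 + 59 + 1624 + 1652 = 3393)
(d + M(-182)) + 30947 = (3393 + 0) + 30947 = 3393 + 30947 = 34340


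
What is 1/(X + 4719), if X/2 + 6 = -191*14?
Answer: -1/641 ≈ -0.0015601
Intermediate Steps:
X = -5360 (X = -12 + 2*(-191*14) = -12 + 2*(-2674) = -12 - 5348 = -5360)
1/(X + 4719) = 1/(-5360 + 4719) = 1/(-641) = -1/641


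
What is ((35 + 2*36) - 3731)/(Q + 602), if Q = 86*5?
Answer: -151/43 ≈ -3.5116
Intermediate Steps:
Q = 430
((35 + 2*36) - 3731)/(Q + 602) = ((35 + 2*36) - 3731)/(430 + 602) = ((35 + 72) - 3731)/1032 = (107 - 3731)*(1/1032) = -3624*1/1032 = -151/43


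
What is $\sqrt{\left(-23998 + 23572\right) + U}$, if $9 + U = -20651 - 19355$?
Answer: $i \sqrt{40441} \approx 201.1 i$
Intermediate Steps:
$U = -40015$ ($U = -9 - 40006 = -40015$)
$\sqrt{\left(-23998 + 23572\right) + U} = \sqrt{\left(-23998 + 23572\right) - 40015} = \sqrt{-426 - 40015} = \sqrt{-40441} = i \sqrt{40441}$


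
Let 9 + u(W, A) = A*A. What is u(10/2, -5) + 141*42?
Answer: 5938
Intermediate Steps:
u(W, A) = -9 + A**2 (u(W, A) = -9 + A*A = -9 + A**2)
u(10/2, -5) + 141*42 = (-9 + (-5)**2) + 141*42 = (-9 + 25) + 5922 = 16 + 5922 = 5938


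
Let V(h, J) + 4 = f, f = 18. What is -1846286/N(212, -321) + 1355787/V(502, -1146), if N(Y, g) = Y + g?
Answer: 173628787/1526 ≈ 1.1378e+5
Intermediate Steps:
V(h, J) = 14 (V(h, J) = -4 + 18 = 14)
-1846286/N(212, -321) + 1355787/V(502, -1146) = -1846286/(212 - 321) + 1355787/14 = -1846286/(-109) + 1355787*(1/14) = -1846286*(-1/109) + 1355787/14 = 1846286/109 + 1355787/14 = 173628787/1526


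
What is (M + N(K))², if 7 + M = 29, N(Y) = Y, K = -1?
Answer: 441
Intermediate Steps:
M = 22 (M = -7 + 29 = 22)
(M + N(K))² = (22 - 1)² = 21² = 441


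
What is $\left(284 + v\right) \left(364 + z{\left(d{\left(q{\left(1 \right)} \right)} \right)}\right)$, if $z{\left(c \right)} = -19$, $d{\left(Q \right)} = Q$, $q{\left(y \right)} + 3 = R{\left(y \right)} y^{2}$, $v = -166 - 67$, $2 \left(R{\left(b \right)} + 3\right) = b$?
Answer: $17595$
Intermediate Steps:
$R{\left(b \right)} = -3 + \frac{b}{2}$
$v = -233$
$q{\left(y \right)} = -3 + y^{2} \left(-3 + \frac{y}{2}\right)$ ($q{\left(y \right)} = -3 + \left(-3 + \frac{y}{2}\right) y^{2} = -3 + y^{2} \left(-3 + \frac{y}{2}\right)$)
$\left(284 + v\right) \left(364 + z{\left(d{\left(q{\left(1 \right)} \right)} \right)}\right) = \left(284 - 233\right) \left(364 - 19\right) = 51 \cdot 345 = 17595$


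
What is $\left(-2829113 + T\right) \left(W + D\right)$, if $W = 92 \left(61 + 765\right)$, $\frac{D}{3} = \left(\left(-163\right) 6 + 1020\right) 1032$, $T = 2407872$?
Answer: $-86785755784$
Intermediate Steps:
$D = 130032$ ($D = 3 \left(\left(-163\right) 6 + 1020\right) 1032 = 3 \left(-978 + 1020\right) 1032 = 3 \cdot 42 \cdot 1032 = 3 \cdot 43344 = 130032$)
$W = 75992$ ($W = 92 \cdot 826 = 75992$)
$\left(-2829113 + T\right) \left(W + D\right) = \left(-2829113 + 2407872\right) \left(75992 + 130032\right) = \left(-421241\right) 206024 = -86785755784$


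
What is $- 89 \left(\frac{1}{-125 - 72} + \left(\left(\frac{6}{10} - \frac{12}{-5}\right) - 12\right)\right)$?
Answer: $\frac{157886}{197} \approx 801.45$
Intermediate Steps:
$- 89 \left(\frac{1}{-125 - 72} + \left(\left(\frac{6}{10} - \frac{12}{-5}\right) - 12\right)\right) = - 89 \left(\frac{1}{-197} + \left(\left(6 \cdot \frac{1}{10} - - \frac{12}{5}\right) - 12\right)\right) = - 89 \left(- \frac{1}{197} + \left(\left(\frac{3}{5} + \frac{12}{5}\right) - 12\right)\right) = - 89 \left(- \frac{1}{197} + \left(3 - 12\right)\right) = - 89 \left(- \frac{1}{197} - 9\right) = \left(-89\right) \left(- \frac{1774}{197}\right) = \frac{157886}{197}$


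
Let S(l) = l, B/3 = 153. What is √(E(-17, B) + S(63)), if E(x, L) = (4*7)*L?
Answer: 3*√1435 ≈ 113.64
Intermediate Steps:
B = 459 (B = 3*153 = 459)
E(x, L) = 28*L
√(E(-17, B) + S(63)) = √(28*459 + 63) = √(12852 + 63) = √12915 = 3*√1435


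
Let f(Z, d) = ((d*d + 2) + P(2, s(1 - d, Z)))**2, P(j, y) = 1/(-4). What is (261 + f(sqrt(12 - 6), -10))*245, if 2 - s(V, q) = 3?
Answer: 41607125/16 ≈ 2.6004e+6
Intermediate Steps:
s(V, q) = -1 (s(V, q) = 2 - 1*3 = 2 - 3 = -1)
P(j, y) = -1/4
f(Z, d) = (7/4 + d**2)**2 (f(Z, d) = ((d*d + 2) - 1/4)**2 = ((d**2 + 2) - 1/4)**2 = ((2 + d**2) - 1/4)**2 = (7/4 + d**2)**2)
(261 + f(sqrt(12 - 6), -10))*245 = (261 + (7 + 4*(-10)**2)**2/16)*245 = (261 + (7 + 4*100)**2/16)*245 = (261 + (7 + 400)**2/16)*245 = (261 + (1/16)*407**2)*245 = (261 + (1/16)*165649)*245 = (261 + 165649/16)*245 = (169825/16)*245 = 41607125/16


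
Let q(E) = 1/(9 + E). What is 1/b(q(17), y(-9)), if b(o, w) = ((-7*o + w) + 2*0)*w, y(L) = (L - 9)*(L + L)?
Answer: 13/1363554 ≈ 9.5339e-6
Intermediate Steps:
y(L) = 2*L*(-9 + L) (y(L) = (-9 + L)*(2*L) = 2*L*(-9 + L))
b(o, w) = w*(w - 7*o) (b(o, w) = ((w - 7*o) + 0)*w = (w - 7*o)*w = w*(w - 7*o))
1/b(q(17), y(-9)) = 1/((2*(-9)*(-9 - 9))*(2*(-9)*(-9 - 9) - 7/(9 + 17))) = 1/((2*(-9)*(-18))*(2*(-9)*(-18) - 7/26)) = 1/(324*(324 - 7*1/26)) = 1/(324*(324 - 7/26)) = 1/(324*(8417/26)) = 1/(1363554/13) = 13/1363554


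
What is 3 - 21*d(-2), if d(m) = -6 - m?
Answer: 87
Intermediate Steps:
3 - 21*d(-2) = 3 - 21*(-6 - 1*(-2)) = 3 - 21*(-6 + 2) = 3 - 21*(-4) = 3 + 84 = 87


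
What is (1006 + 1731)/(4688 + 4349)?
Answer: 391/1291 ≈ 0.30287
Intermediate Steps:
(1006 + 1731)/(4688 + 4349) = 2737/9037 = 2737*(1/9037) = 391/1291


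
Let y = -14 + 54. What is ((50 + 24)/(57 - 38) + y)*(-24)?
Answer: -20016/19 ≈ -1053.5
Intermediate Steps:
y = 40
((50 + 24)/(57 - 38) + y)*(-24) = ((50 + 24)/(57 - 38) + 40)*(-24) = (74/19 + 40)*(-24) = (834/19)*(-24) = -20016/19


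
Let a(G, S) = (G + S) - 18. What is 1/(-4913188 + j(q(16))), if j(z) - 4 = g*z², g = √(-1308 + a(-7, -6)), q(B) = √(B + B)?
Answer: -153537/754355574656 - I*√1339/754355574656 ≈ -2.0353e-7 - 4.8508e-11*I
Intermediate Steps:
a(G, S) = -18 + G + S
q(B) = √2*√B (q(B) = √(2*B) = √2*√B)
g = I*√1339 (g = √(-1308 + (-18 - 7 - 6)) = √(-1308 - 31) = √(-1339) = I*√1339 ≈ 36.592*I)
j(z) = 4 + I*√1339*z² (j(z) = 4 + (I*√1339)*z² = 4 + I*√1339*z²)
1/(-4913188 + j(q(16))) = 1/(-4913188 + (4 + I*√1339*(√2*√16)²)) = 1/(-4913188 + (4 + I*√1339*(√2*4)²)) = 1/(-4913188 + (4 + I*√1339*(4*√2)²)) = 1/(-4913188 + (4 + I*√1339*32)) = 1/(-4913188 + (4 + 32*I*√1339)) = 1/(-4913184 + 32*I*√1339)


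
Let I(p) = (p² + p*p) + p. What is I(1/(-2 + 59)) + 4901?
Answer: 15923408/3249 ≈ 4901.0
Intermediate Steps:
I(p) = p + 2*p² (I(p) = (p² + p²) + p = 2*p² + p = p + 2*p²)
I(1/(-2 + 59)) + 4901 = (1 + 2/(-2 + 59))/(-2 + 59) + 4901 = (1 + 2/57)/57 + 4901 = (1/57)*(59/57) + 4901 = 59/3249 + 4901 = 15923408/3249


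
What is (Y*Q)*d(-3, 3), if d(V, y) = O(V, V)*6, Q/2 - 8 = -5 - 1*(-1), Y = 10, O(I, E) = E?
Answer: -1440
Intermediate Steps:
Q = 8 (Q = 16 + 2*(-5 - 1*(-1)) = 16 + 2*(-5 + 1) = 16 + 2*(-4) = 16 - 8 = 8)
d(V, y) = 6*V (d(V, y) = V*6 = 6*V)
(Y*Q)*d(-3, 3) = (10*8)*(6*(-3)) = 80*(-18) = -1440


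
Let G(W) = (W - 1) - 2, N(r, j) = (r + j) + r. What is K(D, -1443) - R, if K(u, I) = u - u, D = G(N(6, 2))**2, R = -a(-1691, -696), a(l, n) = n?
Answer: -696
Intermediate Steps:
N(r, j) = j + 2*r (N(r, j) = (j + r) + r = j + 2*r)
G(W) = -3 + W (G(W) = (-1 + W) - 2 = -3 + W)
R = 696 (R = -1*(-696) = 696)
D = 121 (D = (-3 + (2 + 2*6))**2 = (-3 + (2 + 12))**2 = (-3 + 14)**2 = 11**2 = 121)
K(u, I) = 0
K(D, -1443) - R = 0 - 1*696 = 0 - 696 = -696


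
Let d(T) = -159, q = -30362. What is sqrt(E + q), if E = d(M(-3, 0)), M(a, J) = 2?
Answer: I*sqrt(30521) ≈ 174.7*I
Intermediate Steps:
E = -159
sqrt(E + q) = sqrt(-159 - 30362) = sqrt(-30521) = I*sqrt(30521)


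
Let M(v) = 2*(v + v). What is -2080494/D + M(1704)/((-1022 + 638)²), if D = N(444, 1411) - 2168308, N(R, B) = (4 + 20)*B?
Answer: 64368929/63048192 ≈ 1.0209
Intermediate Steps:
N(R, B) = 24*B
M(v) = 4*v (M(v) = 2*(2*v) = 4*v)
D = -2134444 (D = 24*1411 - 2168308 = 33864 - 2168308 = -2134444)
-2080494/D + M(1704)/((-1022 + 638)²) = -2080494/(-2134444) + (4*1704)/((-1022 + 638)²) = -2080494*(-1/2134444) + 6816/((-384)²) = 80019/82094 + 6816/147456 = 80019/82094 + 6816*(1/147456) = 80019/82094 + 71/1536 = 64368929/63048192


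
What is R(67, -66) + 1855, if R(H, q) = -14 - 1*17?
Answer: 1824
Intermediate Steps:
R(H, q) = -31 (R(H, q) = -14 - 17 = -31)
R(67, -66) + 1855 = -31 + 1855 = 1824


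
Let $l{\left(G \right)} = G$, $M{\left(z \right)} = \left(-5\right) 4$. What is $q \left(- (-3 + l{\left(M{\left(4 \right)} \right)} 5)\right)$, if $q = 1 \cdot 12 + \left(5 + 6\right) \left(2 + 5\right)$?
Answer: $9167$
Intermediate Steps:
$M{\left(z \right)} = -20$
$q = 89$ ($q = 12 + 11 \cdot 7 = 12 + 77 = 89$)
$q \left(- (-3 + l{\left(M{\left(4 \right)} \right)} 5)\right) = 89 \left(- (-3 - 100)\right) = 89 \left(\left(-1\right) \left(-103\right)\right) = 89 \cdot 103 = 9167$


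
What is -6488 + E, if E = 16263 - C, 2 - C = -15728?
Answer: -5955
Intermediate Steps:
C = 15730 (C = 2 - 1*(-15728) = 2 + 15728 = 15730)
E = 533 (E = 16263 - 1*15730 = 16263 - 15730 = 533)
-6488 + E = -6488 + 533 = -5955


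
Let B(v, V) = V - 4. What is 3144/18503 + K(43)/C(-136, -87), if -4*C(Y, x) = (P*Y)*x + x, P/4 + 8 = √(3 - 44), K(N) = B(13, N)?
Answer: 2838119329428/16678189085195 + 28288*I*√41/901377565 ≈ 0.17017 + 0.00020095*I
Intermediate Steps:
B(v, V) = -4 + V
K(N) = -4 + N
P = -32 + 4*I*√41 (P = -32 + 4*√(3 - 44) = -32 + 4*√(-41) = -32 + 4*(I*√41) = -32 + 4*I*√41 ≈ -32.0 + 25.612*I)
C(Y, x) = -x/4 - Y*x*(-32 + 4*I*√41)/4 (C(Y, x) = -(((-32 + 4*I*√41)*Y)*x + x)/4 = -((Y*(-32 + 4*I*√41))*x + x)/4 = -(Y*x*(-32 + 4*I*√41) + x)/4 = -(x + Y*x*(-32 + 4*I*√41))/4 = -x/4 - Y*x*(-32 + 4*I*√41)/4)
3144/18503 + K(43)/C(-136, -87) = 3144/18503 + (-4 + 43)/(((¼)*(-87)*(-1 + 4*(-136)*(8 - I*√41)))) = 3144*(1/18503) + 39/(((¼)*(-87)*(-1 + (-4352 + 544*I*√41)))) = 3144/18503 + 39/(((¼)*(-87)*(-4353 + 544*I*√41))) = 3144/18503 + 39/(378711/4 - 11832*I*√41)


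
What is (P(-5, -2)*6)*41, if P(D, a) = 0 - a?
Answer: 492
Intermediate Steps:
P(D, a) = -a
(P(-5, -2)*6)*41 = (-1*(-2)*6)*41 = (2*6)*41 = 12*41 = 492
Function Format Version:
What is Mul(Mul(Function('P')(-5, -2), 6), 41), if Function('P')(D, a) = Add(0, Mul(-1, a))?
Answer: 492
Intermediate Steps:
Function('P')(D, a) = Mul(-1, a)
Mul(Mul(Function('P')(-5, -2), 6), 41) = Mul(Mul(Mul(-1, -2), 6), 41) = Mul(Mul(2, 6), 41) = Mul(12, 41) = 492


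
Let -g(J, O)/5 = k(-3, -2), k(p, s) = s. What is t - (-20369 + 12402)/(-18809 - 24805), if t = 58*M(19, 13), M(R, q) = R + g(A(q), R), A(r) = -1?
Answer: 73350781/43614 ≈ 1681.8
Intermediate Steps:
g(J, O) = 10 (g(J, O) = -5*(-2) = 10)
M(R, q) = 10 + R (M(R, q) = R + 10 = 10 + R)
t = 1682 (t = 58*(10 + 19) = 58*29 = 1682)
t - (-20369 + 12402)/(-18809 - 24805) = 1682 - (-20369 + 12402)/(-18809 - 24805) = 1682 - (-7967)/(-43614) = 1682 - (-7967)*(-1)/43614 = 1682 - 1*7967/43614 = 1682 - 7967/43614 = 73350781/43614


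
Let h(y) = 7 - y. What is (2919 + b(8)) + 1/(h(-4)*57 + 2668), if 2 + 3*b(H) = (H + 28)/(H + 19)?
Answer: 86556364/29655 ≈ 2918.8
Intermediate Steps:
b(H) = -⅔ + (28 + H)/(3*(19 + H)) (b(H) = -⅔ + ((H + 28)/(H + 19))/3 = -⅔ + ((28 + H)/(19 + H))/3 = -⅔ + (28 + H)/(3*(19 + H)))
(2919 + b(8)) + 1/(h(-4)*57 + 2668) = (2919 + (-10 - 1*8)/(3*(19 + 8))) + 1/((7 - 1*(-4))*57 + 2668) = (2919 + (⅓)*(-10 - 8)/27) + 1/((7 + 4)*57 + 2668) = (2919 + (⅓)*(1/27)*(-18)) + 1/(11*57 + 2668) = (2919 - 2/9) + 1/(627 + 2668) = 26269/9 + 1/3295 = 86556364/29655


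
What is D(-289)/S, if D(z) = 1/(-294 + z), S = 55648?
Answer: -1/32442784 ≈ -3.0824e-8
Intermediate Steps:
D(-289)/S = 1/(-294 - 289*55648) = (1/55648)/(-583) = -1/583*1/55648 = -1/32442784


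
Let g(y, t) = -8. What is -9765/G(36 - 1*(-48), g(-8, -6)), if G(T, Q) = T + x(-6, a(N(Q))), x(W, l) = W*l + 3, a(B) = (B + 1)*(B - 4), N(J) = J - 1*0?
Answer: 3255/139 ≈ 23.417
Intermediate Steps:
N(J) = J (N(J) = J + 0 = J)
a(B) = (1 + B)*(-4 + B)
x(W, l) = 3 + W*l
G(T, Q) = 27 + T - 6*Q² + 18*Q (G(T, Q) = T + (3 - 6*(-4 + Q² - 3*Q)) = T + (3 + (24 - 6*Q² + 18*Q)) = T + (27 - 6*Q² + 18*Q) = 27 + T - 6*Q² + 18*Q)
-9765/G(36 - 1*(-48), g(-8, -6)) = -9765/(27 + (36 - 1*(-48)) - 6*(-8)² + 18*(-8)) = -9765/(27 + (36 + 48) - 6*64 - 144) = -9765/(27 + 84 - 384 - 144) = -9765/(-417) = -9765*(-1/417) = 3255/139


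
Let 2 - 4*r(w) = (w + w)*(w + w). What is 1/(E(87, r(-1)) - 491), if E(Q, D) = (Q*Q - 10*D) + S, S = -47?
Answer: 1/7036 ≈ 0.00014213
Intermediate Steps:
r(w) = ½ - w² (r(w) = ½ - (w + w)*(w + w)/4 = ½ - 2*w*2*w/4 = ½ - w²)
E(Q, D) = -47 + Q² - 10*D (E(Q, D) = (Q*Q - 10*D) - 47 = (Q² - 10*D) - 47 = -47 + Q² - 10*D)
1/(E(87, r(-1)) - 491) = 1/((-47 + 87² - 10*(½ - 1*(-1)²)) - 491) = 1/((-47 + 7569 - 10*(½ - 1*1)) - 491) = 1/((-47 + 7569 - 10*(½ - 1)) - 491) = 1/((-47 + 7569 - 10*(-½)) - 491) = 1/((-47 + 7569 + 5) - 491) = 1/(7527 - 491) = 1/7036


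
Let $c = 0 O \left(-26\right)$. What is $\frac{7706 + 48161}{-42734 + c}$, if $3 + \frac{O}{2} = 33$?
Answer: $- \frac{2429}{1858} \approx -1.3073$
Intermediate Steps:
$O = 60$ ($O = -6 + 2 \cdot 33 = -6 + 66 = 60$)
$c = 0$ ($c = 0 \cdot 60 \left(-26\right) = 0 \left(-26\right) = 0$)
$\frac{7706 + 48161}{-42734 + c} = \frac{7706 + 48161}{-42734 + 0} = \frac{55867}{-42734} = 55867 \left(- \frac{1}{42734}\right) = - \frac{2429}{1858}$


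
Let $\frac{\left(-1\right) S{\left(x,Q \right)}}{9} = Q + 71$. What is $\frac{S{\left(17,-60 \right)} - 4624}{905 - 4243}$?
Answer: $\frac{4723}{3338} \approx 1.4149$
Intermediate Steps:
$S{\left(x,Q \right)} = -639 - 9 Q$ ($S{\left(x,Q \right)} = - 9 \left(Q + 71\right) = - 9 \left(71 + Q\right) = -639 - 9 Q$)
$\frac{S{\left(17,-60 \right)} - 4624}{905 - 4243} = \frac{\left(-639 - -540\right) - 4624}{905 - 4243} = \frac{\left(-639 + 540\right) - 4624}{-3338} = \left(-99 - 4624\right) \left(- \frac{1}{3338}\right) = \left(-4723\right) \left(- \frac{1}{3338}\right) = \frac{4723}{3338}$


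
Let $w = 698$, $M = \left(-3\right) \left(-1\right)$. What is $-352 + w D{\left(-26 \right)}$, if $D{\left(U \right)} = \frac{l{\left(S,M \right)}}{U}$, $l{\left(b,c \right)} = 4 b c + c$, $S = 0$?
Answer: $- \frac{5623}{13} \approx -432.54$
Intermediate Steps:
$M = 3$
$l{\left(b,c \right)} = c + 4 b c$ ($l{\left(b,c \right)} = 4 b c + c = c + 4 b c$)
$D{\left(U \right)} = \frac{3}{U}$ ($D{\left(U \right)} = \frac{3 \left(1 + 4 \cdot 0\right)}{U} = \frac{3 \left(1 + 0\right)}{U} = \frac{3 \cdot 1}{U} = \frac{3}{U}$)
$-352 + w D{\left(-26 \right)} = -352 + 698 \frac{3}{-26} = -352 + 698 \cdot 3 \left(- \frac{1}{26}\right) = -352 + 698 \left(- \frac{3}{26}\right) = -352 - \frac{1047}{13} = - \frac{5623}{13}$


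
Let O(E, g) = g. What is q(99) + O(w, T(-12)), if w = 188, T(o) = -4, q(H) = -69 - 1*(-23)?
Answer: -50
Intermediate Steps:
q(H) = -46 (q(H) = -69 + 23 = -46)
q(99) + O(w, T(-12)) = -46 - 4 = -50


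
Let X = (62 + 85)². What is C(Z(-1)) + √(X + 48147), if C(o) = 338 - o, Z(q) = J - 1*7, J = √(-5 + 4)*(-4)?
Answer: 345 + 2*√17439 + 4*I ≈ 609.11 + 4.0*I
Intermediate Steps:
J = -4*I (J = √(-1)*(-4) = I*(-4) = -4*I ≈ -4.0*I)
Z(q) = -7 - 4*I (Z(q) = -4*I - 1*7 = -4*I - 7 = -7 - 4*I)
X = 21609 (X = 147² = 21609)
C(Z(-1)) + √(X + 48147) = (338 - (-7 - 4*I)) + √(21609 + 48147) = (338 + (7 + 4*I)) + √69756 = (345 + 4*I) + 2*√17439 = 345 + 2*√17439 + 4*I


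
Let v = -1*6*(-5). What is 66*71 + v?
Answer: 4716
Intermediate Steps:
v = 30 (v = -6*(-5) = 30)
66*71 + v = 66*71 + 30 = 4686 + 30 = 4716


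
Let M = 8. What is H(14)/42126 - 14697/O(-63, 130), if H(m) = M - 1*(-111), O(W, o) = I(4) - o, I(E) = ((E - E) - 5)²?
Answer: 1734281/12390 ≈ 139.97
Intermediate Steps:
I(E) = 25 (I(E) = (0 - 5)² = (-5)² = 25)
O(W, o) = 25 - o
H(m) = 119 (H(m) = 8 - 1*(-111) = 8 + 111 = 119)
H(14)/42126 - 14697/O(-63, 130) = 119/42126 - 14697/(25 - 1*130) = 119*(1/42126) - 14697/(25 - 130) = 1/354 - 14697/(-105) = 1/354 - 14697*(-1/105) = 1/354 + 4899/35 = 1734281/12390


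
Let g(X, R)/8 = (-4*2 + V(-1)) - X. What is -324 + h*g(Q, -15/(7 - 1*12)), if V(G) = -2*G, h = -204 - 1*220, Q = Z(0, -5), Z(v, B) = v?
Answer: 20028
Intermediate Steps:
Q = 0
h = -424 (h = -204 - 220 = -424)
g(X, R) = -48 - 8*X (g(X, R) = 8*((-4*2 - 2*(-1)) - X) = 8*((-8 + 2) - X) = 8*(-6 - X) = -48 - 8*X)
-324 + h*g(Q, -15/(7 - 1*12)) = -324 - 424*(-48 - 8*0) = -324 - 424*(-48 + 0) = -324 - 424*(-48) = -324 + 20352 = 20028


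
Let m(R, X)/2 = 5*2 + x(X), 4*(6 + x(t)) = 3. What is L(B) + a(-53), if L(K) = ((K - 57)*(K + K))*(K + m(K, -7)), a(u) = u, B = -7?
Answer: 2187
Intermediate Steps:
x(t) = -21/4 (x(t) = -6 + (¼)*3 = -6 + ¾ = -21/4)
m(R, X) = 19/2 (m(R, X) = 2*(5*2 - 21/4) = 2*(10 - 21/4) = 2*(19/4) = 19/2)
L(K) = 2*K*(-57 + K)*(19/2 + K) (L(K) = ((K - 57)*(K + K))*(K + 19/2) = ((-57 + K)*(2*K))*(19/2 + K) = (2*K*(-57 + K))*(19/2 + K) = 2*K*(-57 + K)*(19/2 + K))
L(B) + a(-53) = -7*(-1083 - 95*(-7) + 2*(-7)²) - 53 = -7*(-1083 + 665 + 2*49) - 53 = -7*(-1083 + 665 + 98) - 53 = -7*(-320) - 53 = 2240 - 53 = 2187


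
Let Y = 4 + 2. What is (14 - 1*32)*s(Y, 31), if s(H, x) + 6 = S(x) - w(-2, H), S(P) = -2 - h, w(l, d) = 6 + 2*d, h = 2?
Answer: 504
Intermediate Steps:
S(P) = -4 (S(P) = -2 - 1*2 = -2 - 2 = -4)
Y = 6
s(H, x) = -16 - 2*H (s(H, x) = -6 + (-4 - (6 + 2*H)) = -6 + (-4 + (-6 - 2*H)) = -6 + (-10 - 2*H) = -16 - 2*H)
(14 - 1*32)*s(Y, 31) = (14 - 1*32)*(-16 - 2*6) = (14 - 32)*(-16 - 12) = -18*(-28) = 504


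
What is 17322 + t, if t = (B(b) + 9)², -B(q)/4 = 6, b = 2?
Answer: 17547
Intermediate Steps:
B(q) = -24 (B(q) = -4*6 = -24)
t = 225 (t = (-24 + 9)² = (-15)² = 225)
17322 + t = 17322 + 225 = 17547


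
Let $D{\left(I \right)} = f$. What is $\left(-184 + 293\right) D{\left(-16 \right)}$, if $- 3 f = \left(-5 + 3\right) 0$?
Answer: $0$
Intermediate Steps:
$f = 0$ ($f = - \frac{\left(-5 + 3\right) 0}{3} = - \frac{\left(-2\right) 0}{3} = \left(- \frac{1}{3}\right) 0 = 0$)
$D{\left(I \right)} = 0$
$\left(-184 + 293\right) D{\left(-16 \right)} = \left(-184 + 293\right) 0 = 109 \cdot 0 = 0$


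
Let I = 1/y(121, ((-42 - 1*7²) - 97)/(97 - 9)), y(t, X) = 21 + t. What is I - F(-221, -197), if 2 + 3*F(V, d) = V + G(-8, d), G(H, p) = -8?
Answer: 10935/142 ≈ 77.007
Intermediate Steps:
F(V, d) = -10/3 + V/3 (F(V, d) = -⅔ + (V - 8)/3 = -⅔ + (-8 + V)/3 = -⅔ + (-8/3 + V/3) = -10/3 + V/3)
I = 1/142 (I = 1/(21 + 121) = 1/142 ≈ 0.0070423)
I - F(-221, -197) = 1/142 - (-10/3 + (⅓)*(-221)) = 1/142 - (-10/3 - 221/3) = 1/142 - 1*(-77) = 1/142 + 77 = 10935/142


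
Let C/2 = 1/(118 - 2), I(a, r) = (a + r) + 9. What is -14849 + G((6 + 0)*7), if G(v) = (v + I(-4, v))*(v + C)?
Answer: -644349/58 ≈ -11109.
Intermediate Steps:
I(a, r) = 9 + a + r
C = 1/58 (C = 2/(118 - 2) = 2/116 = 2*(1/116) = 1/58 ≈ 0.017241)
G(v) = (5 + 2*v)*(1/58 + v) (G(v) = (v + (9 - 4 + v))*(v + 1/58) = (v + (5 + v))*(1/58 + v) = (5 + 2*v)*(1/58 + v))
-14849 + G((6 + 0)*7) = -14849 + (5/58 + 2*((6 + 0)*7)**2 + 146*((6 + 0)*7)/29) = -14849 + (5/58 + 2*(6*7)**2 + 146*(6*7)/29) = -14849 + (5/58 + 2*42**2 + (146/29)*42) = -14849 + (5/58 + 2*1764 + 6132/29) = -14849 + (5/58 + 3528 + 6132/29) = -14849 + 216893/58 = -644349/58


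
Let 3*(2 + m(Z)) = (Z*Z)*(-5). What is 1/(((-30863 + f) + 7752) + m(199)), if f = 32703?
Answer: -3/169235 ≈ -1.7727e-5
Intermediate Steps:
m(Z) = -2 - 5*Z²/3 (m(Z) = -2 + ((Z*Z)*(-5))/3 = -2 + (Z²*(-5))/3 = -2 + (-5*Z²)/3 = -2 - 5*Z²/3)
1/(((-30863 + f) + 7752) + m(199)) = 1/(((-30863 + 32703) + 7752) + (-2 - 5/3*199²)) = 1/((1840 + 7752) + (-2 - 5/3*39601)) = 1/(9592 + (-2 - 198005/3)) = 1/(9592 - 198011/3) = 1/(-169235/3) = -3/169235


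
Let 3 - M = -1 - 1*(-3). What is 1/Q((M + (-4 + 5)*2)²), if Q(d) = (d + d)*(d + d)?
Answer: 1/324 ≈ 0.0030864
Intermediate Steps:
M = 1 (M = 3 - (-1 - 1*(-3)) = 3 - (-1 + 3) = 3 - 1*2 = 3 - 2 = 1)
Q(d) = 4*d² (Q(d) = (2*d)*(2*d) = 4*d²)
1/Q((M + (-4 + 5)*2)²) = 1/(4*((1 + (-4 + 5)*2)²)²) = 1/(4*((1 + 1*2)²)²) = 1/(4*((1 + 2)²)²) = 1/(4*(3²)²) = 1/(4*9²) = 1/(4*81) = 1/324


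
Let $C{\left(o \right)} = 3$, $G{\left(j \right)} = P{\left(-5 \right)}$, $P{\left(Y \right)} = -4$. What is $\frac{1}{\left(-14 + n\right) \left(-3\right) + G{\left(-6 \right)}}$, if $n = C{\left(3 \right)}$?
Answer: $\frac{1}{29} \approx 0.034483$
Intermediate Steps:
$G{\left(j \right)} = -4$
$n = 3$
$\frac{1}{\left(-14 + n\right) \left(-3\right) + G{\left(-6 \right)}} = \frac{1}{\left(-14 + 3\right) \left(-3\right) - 4} = \frac{1}{\left(-11\right) \left(-3\right) - 4} = \frac{1}{33 - 4} = \frac{1}{29}$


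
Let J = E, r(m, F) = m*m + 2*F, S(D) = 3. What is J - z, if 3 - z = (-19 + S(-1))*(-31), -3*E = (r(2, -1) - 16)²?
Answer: 1283/3 ≈ 427.67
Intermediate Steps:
r(m, F) = m² + 2*F
E = -196/3 (E = -((2² + 2*(-1)) - 16)²/3 = -((4 - 2) - 16)²/3 = -(2 - 16)²/3 = -⅓*(-14)² = -⅓*196 = -196/3 ≈ -65.333)
z = -493 (z = 3 - (-19 + 3)*(-31) = 3 - (-16)*(-31) = 3 - 1*496 = 3 - 496 = -493)
J = -196/3 ≈ -65.333
J - z = -196/3 - 1*(-493) = -196/3 + 493 = 1283/3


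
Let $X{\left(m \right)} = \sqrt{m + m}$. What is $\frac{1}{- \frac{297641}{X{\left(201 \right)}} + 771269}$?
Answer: $\frac{310050138}{239043469720241} + \frac{297641 \sqrt{402}}{239043469720241} \approx 1.322 \cdot 10^{-6}$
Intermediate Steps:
$X{\left(m \right)} = \sqrt{2} \sqrt{m}$ ($X{\left(m \right)} = \sqrt{2 m} = \sqrt{2} \sqrt{m}$)
$\frac{1}{- \frac{297641}{X{\left(201 \right)}} + 771269} = \frac{1}{- \frac{297641}{\sqrt{2} \sqrt{201}} + 771269} = \frac{1}{- \frac{297641}{\sqrt{402}} + 771269} = \frac{1}{- 297641 \frac{\sqrt{402}}{402} + 771269} = \frac{1}{- \frac{297641 \sqrt{402}}{402} + 771269} = \frac{1}{771269 - \frac{297641 \sqrt{402}}{402}}$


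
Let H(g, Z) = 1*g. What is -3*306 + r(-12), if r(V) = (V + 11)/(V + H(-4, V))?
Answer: -14687/16 ≈ -917.94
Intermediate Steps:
H(g, Z) = g
r(V) = (11 + V)/(-4 + V) (r(V) = (V + 11)/(V - 4) = (11 + V)/(-4 + V))
-3*306 + r(-12) = -3*306 + (11 - 12)/(-4 - 12) = -918 - 1/(-16) = -918 - 1/16*(-1) = -918 + 1/16 = -14687/16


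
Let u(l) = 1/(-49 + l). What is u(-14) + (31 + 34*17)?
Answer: 38366/63 ≈ 608.98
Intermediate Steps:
u(-14) + (31 + 34*17) = 1/(-49 - 14) + (31 + 34*17) = 1/(-63) + (31 + 578) = -1/63 + 609 = 38366/63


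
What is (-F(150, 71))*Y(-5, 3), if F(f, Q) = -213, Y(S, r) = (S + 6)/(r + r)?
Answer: 71/2 ≈ 35.500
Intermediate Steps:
Y(S, r) = (6 + S)/(2*r) (Y(S, r) = (6 + S)/((2*r)) = (6 + S)*(1/(2*r)) = (6 + S)/(2*r))
(-F(150, 71))*Y(-5, 3) = (-1*(-213))*((1/2)*(6 - 5)/3) = 213*((1/2)*(1/3)*1) = 213*(1/6) = 71/2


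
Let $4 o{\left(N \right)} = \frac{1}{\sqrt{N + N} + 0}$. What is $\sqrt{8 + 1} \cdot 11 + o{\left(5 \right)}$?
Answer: $33 + \frac{\sqrt{10}}{40} \approx 33.079$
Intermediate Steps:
$o{\left(N \right)} = \frac{\sqrt{2}}{8 \sqrt{N}}$ ($o{\left(N \right)} = \frac{1}{4 \left(\sqrt{N + N} + 0\right)} = \frac{1}{4 \left(\sqrt{2 N} + 0\right)} = \frac{1}{4 \left(\sqrt{2} \sqrt{N} + 0\right)} = \frac{1}{4 \sqrt{2} \sqrt{N}} = \frac{\frac{1}{2} \sqrt{2} \frac{1}{\sqrt{N}}}{4} = \frac{\sqrt{2}}{8 \sqrt{N}}$)
$\sqrt{8 + 1} \cdot 11 + o{\left(5 \right)} = \sqrt{8 + 1} \cdot 11 + \frac{\sqrt{2}}{8 \sqrt{5}} = \sqrt{9} \cdot 11 + \frac{\sqrt{2} \frac{\sqrt{5}}{5}}{8} = 3 \cdot 11 + \frac{\sqrt{10}}{40} = 33 + \frac{\sqrt{10}}{40}$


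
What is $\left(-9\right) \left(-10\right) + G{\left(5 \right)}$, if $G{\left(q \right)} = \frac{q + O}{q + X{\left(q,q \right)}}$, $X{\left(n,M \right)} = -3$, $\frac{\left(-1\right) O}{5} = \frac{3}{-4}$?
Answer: $\frac{755}{8} \approx 94.375$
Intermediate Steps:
$O = \frac{15}{4}$ ($O = - 5 \frac{3}{-4} = - 5 \cdot 3 \left(- \frac{1}{4}\right) = \left(-5\right) \left(- \frac{3}{4}\right) = \frac{15}{4} \approx 3.75$)
$G{\left(q \right)} = \frac{\frac{15}{4} + q}{-3 + q}$ ($G{\left(q \right)} = \frac{q + \frac{15}{4}}{q - 3} = \frac{\frac{15}{4} + q}{-3 + q}$)
$\left(-9\right) \left(-10\right) + G{\left(5 \right)} = \left(-9\right) \left(-10\right) + \frac{\frac{15}{4} + 5}{-3 + 5} = 90 + \frac{1}{2} \cdot \frac{35}{4} = 90 + \frac{35}{8} = \frac{755}{8}$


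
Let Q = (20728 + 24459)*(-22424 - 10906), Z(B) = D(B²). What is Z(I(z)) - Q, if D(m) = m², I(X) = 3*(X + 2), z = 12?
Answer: 1509194406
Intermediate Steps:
I(X) = 6 + 3*X (I(X) = 3*(2 + X) = 6 + 3*X)
Z(B) = B⁴ (Z(B) = (B²)² = B⁴)
Q = -1506082710 (Q = 45187*(-33330) = -1506082710)
Z(I(z)) - Q = (6 + 3*12)⁴ - 1*(-1506082710) = (6 + 36)⁴ + 1506082710 = 42⁴ + 1506082710 = 3111696 + 1506082710 = 1509194406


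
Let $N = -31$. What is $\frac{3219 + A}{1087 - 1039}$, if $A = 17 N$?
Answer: $\frac{673}{12} \approx 56.083$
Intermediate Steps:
$A = -527$ ($A = 17 \left(-31\right) = -527$)
$\frac{3219 + A}{1087 - 1039} = \frac{3219 - 527}{1087 - 1039} = \frac{2692}{48} = 2692 \cdot \frac{1}{48} = \frac{673}{12}$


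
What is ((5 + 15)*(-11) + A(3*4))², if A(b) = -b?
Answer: 53824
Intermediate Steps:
((5 + 15)*(-11) + A(3*4))² = ((5 + 15)*(-11) - 3*4)² = (20*(-11) - 1*12)² = (-220 - 12)² = (-232)² = 53824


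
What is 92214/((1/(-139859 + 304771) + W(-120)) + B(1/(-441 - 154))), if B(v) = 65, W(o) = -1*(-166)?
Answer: 15207195168/38094673 ≈ 399.19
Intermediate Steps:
W(o) = 166
92214/((1/(-139859 + 304771) + W(-120)) + B(1/(-441 - 154))) = 92214/((1/(-139859 + 304771) + 166) + 65) = 92214/((1/164912 + 166) + 65) = 92214/(27375393/164912 + 65) = 92214/(38094673/164912) = 92214*(164912/38094673) = 15207195168/38094673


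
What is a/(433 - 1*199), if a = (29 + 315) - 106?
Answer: 119/117 ≈ 1.0171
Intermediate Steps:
a = 238 (a = 344 - 106 = 238)
a/(433 - 1*199) = 238/(433 - 1*199) = 238/(433 - 199) = 238/234 = 238*(1/234) = 119/117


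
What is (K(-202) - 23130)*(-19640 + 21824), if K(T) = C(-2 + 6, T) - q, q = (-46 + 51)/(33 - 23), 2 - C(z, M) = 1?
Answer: -50514828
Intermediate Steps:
C(z, M) = 1 (C(z, M) = 2 - 1*1 = 2 - 1 = 1)
q = ½ (q = 5/10 = 5*(⅒) = ½ ≈ 0.50000)
K(T) = ½ (K(T) = 1 - 1*½ = 1 - ½ = ½)
(K(-202) - 23130)*(-19640 + 21824) = (½ - 23130)*(-19640 + 21824) = -46259/2*2184 = -50514828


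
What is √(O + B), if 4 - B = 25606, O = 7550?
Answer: 2*I*√4513 ≈ 134.36*I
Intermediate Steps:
B = -25602 (B = 4 - 1*25606 = 4 - 25606 = -25602)
√(O + B) = √(7550 - 25602) = √(-18052) = 2*I*√4513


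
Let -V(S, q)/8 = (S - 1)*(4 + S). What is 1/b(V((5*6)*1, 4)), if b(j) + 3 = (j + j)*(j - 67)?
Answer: 1/125498077 ≈ 7.9683e-9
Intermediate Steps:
V(S, q) = -8*(-1 + S)*(4 + S) (V(S, q) = -8*(S - 1)*(4 + S) = -8*(-1 + S)*(4 + S))
b(j) = -3 + 2*j*(-67 + j) (b(j) = -3 + (j + j)*(j - 67) = -3 + (2*j)*(-67 + j) = -3 + 2*j*(-67 + j))
1/b(V((5*6)*1, 4)) = 1/(-3 - 134*(32 - 24*5*6 - 8*((5*6)*1)²) + 2*(32 - 24*5*6 - 8*((5*6)*1)²)²) = 1/(-3 - 134*(32 - 720 - 8*(30*1)²) + 2*(32 - 720 - 8*(30*1)²)²) = 1/(-3 - 134*(32 - 24*30 - 8*30²) + 2*(32 - 24*30 - 8*30²)²) = 1/(-3 - 134*(32 - 720 - 8*900) + 2*(32 - 720 - 8*900)²) = 1/(-3 - 134*(32 - 720 - 7200) + 2*(32 - 720 - 7200)²) = 1/(-3 - 134*(-7888) + 2*(-7888)²) = 1/(-3 + 1056992 + 2*62220544) = 1/(-3 + 1056992 + 124441088) = 1/125498077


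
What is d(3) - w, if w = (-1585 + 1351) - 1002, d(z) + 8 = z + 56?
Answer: 1287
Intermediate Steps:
d(z) = 48 + z (d(z) = -8 + (z + 56) = -8 + (56 + z) = 48 + z)
w = -1236 (w = -234 - 1002 = -1236)
d(3) - w = (48 + 3) - 1*(-1236) = 51 + 1236 = 1287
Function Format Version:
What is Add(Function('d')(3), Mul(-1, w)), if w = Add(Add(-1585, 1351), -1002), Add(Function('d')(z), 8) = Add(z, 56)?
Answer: 1287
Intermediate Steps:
Function('d')(z) = Add(48, z) (Function('d')(z) = Add(-8, Add(z, 56)) = Add(-8, Add(56, z)) = Add(48, z))
w = -1236 (w = Add(-234, -1002) = -1236)
Add(Function('d')(3), Mul(-1, w)) = Add(Add(48, 3), Mul(-1, -1236)) = Add(51, 1236) = 1287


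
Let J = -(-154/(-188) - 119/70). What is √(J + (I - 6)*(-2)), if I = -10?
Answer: √1815845/235 ≈ 5.7342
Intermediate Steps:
J = 207/235 (J = -(-154*(-1/188) - 119*1/70) = -(77/94 - 17/10) = -1*(-207/235) = 207/235 ≈ 0.88085)
√(J + (I - 6)*(-2)) = √(207/235 + (-10 - 6)*(-2)) = √(207/235 - 16*(-2)) = √(207/235 + 32) = √(7727/235) = √1815845/235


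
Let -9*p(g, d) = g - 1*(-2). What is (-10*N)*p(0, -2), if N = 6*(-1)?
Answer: -40/3 ≈ -13.333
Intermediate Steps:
p(g, d) = -2/9 - g/9 (p(g, d) = -(g - 1*(-2))/9 = -(g + 2)/9 = -(2 + g)/9 = -2/9 - g/9)
N = -6
(-10*N)*p(0, -2) = (-10*(-6))*(-2/9 - ⅑*0) = 60*(-2/9 + 0) = 60*(-2/9) = -40/3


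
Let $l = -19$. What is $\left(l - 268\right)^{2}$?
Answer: $82369$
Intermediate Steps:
$\left(l - 268\right)^{2} = \left(-19 - 268\right)^{2} = \left(-287\right)^{2} = 82369$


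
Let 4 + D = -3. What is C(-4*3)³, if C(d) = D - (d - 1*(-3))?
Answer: 8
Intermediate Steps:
D = -7 (D = -4 - 3 = -7)
C(d) = -10 - d (C(d) = -7 - (d - 1*(-3)) = -7 - (d + 3) = -7 - (3 + d) = -7 + (-3 - d) = -10 - d)
C(-4*3)³ = (-10 - (-4)*3)³ = (-10 - 1*(-12))³ = (-10 + 12)³ = 2³ = 8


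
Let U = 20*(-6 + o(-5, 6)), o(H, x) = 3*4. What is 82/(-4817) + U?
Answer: 577958/4817 ≈ 119.98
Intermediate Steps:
o(H, x) = 12
U = 120 (U = 20*(-6 + 12) = 20*6 = 120)
82/(-4817) + U = 82/(-4817) + 120 = 82*(-1/4817) + 120 = -82/4817 + 120 = 577958/4817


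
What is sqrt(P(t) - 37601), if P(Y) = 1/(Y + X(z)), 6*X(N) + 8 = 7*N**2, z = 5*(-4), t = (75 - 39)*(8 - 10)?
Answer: I*sqrt(13088907215)/590 ≈ 193.91*I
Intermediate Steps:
t = -72 (t = 36*(-2) = -72)
z = -20
X(N) = -4/3 + 7*N**2/6 (X(N) = -4/3 + (7*N**2)/6 = -4/3 + 7*N**2/6)
P(Y) = 1/(1396/3 + Y) (P(Y) = 1/(Y + (-4/3 + (7/6)*(-20)**2)) = 1/(Y + (-4/3 + (7/6)*400)) = 1/(Y + (-4/3 + 1400/3)) = 1/(Y + 1396/3) = 1/(1396/3 + Y))
sqrt(P(t) - 37601) = sqrt(3/(1396 + 3*(-72)) - 37601) = sqrt(3/(1396 - 216) - 37601) = sqrt(3/1180 - 37601) = sqrt(-44369177/1180) = I*sqrt(13088907215)/590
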